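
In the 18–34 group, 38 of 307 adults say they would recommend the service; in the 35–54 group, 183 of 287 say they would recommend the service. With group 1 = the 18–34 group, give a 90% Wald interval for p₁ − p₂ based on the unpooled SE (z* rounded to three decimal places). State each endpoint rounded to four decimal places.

p̂₁ = 38/307 = 0.12378, p̂₂ = 183/287 = 0.63763; p̂₁ − p̂₂ = -0.51385.
SE = √(0.000353281 + 0.000805079) = √0.001158360 = 0.034035.
The 90% critical value is z* = 1.645. Margin = 1.645·0.034035 = 0.05599.
CI: -0.51385 ± 0.05599 = (-0.5698, -0.4579).

(-0.5698, -0.4579)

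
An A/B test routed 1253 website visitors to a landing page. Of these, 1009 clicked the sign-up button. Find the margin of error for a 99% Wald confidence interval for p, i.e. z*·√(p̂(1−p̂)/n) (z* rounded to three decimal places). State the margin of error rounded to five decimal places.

With x = 1009 successes in n = 1253, p̂ = 0.80527.
Standard error of p̂: √(0.156812/1253) = √0.000125149 = 0.011187.
For 99% confidence, z* = 2.576.
Margin of error = z*·SE = 2.576 × 0.011187 = 0.02882.

ME = 0.02882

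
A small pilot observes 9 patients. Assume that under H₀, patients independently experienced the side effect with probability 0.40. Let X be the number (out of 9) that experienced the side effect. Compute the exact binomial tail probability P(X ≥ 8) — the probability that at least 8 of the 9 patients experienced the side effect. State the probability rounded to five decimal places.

X ~ Binomial(n=9, p=0.40).
P(X ≥ 8) = C(9,8)·0.40^8·0.60^1 + C(9,9)·0.40^9·0.60^0.
= 0.003539 + 0.000262 = 0.00380.

P = 0.00380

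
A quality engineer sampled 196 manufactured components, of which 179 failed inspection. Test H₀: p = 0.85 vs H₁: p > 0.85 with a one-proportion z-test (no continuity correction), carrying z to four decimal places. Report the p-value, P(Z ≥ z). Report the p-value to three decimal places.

p-value = 0.007

With x = 179 successes in n = 196, p̂ = 0.91327.
Null standard error: √(0.85·0.15/196) = √0.000650510 = 0.025505.
z = (p̂ − p₀)/SE = (179/196 − 0.85)/0.025505 ≈ 2.4805.
From the standard normal, P(Z ≥ z) = 0.007.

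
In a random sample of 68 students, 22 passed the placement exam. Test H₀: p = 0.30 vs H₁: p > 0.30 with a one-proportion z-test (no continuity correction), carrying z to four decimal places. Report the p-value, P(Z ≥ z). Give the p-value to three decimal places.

p̂ = 22/68 = 0.32353.
Null standard error: √(0.30·0.70/68) = √0.003088235 = 0.055572.
Test statistic (full precision, shown to 4 dp): z = (22/68 − 0.30)/SE₀ ≈ 0.4234.
p-value = P(Z ≥ z) with z = 0.4234 → 0.336.

p-value = 0.336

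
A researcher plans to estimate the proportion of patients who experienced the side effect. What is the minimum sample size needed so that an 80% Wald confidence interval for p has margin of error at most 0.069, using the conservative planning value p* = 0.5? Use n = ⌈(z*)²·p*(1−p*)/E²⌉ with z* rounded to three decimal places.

n = 87

For 80% confidence, z* = 1.282.
p*(1−p*) = 0.2500.
Required n before rounding: 1.643524 × 0.2500 / 0.069² = 86.301.
Rounding up, n = 87.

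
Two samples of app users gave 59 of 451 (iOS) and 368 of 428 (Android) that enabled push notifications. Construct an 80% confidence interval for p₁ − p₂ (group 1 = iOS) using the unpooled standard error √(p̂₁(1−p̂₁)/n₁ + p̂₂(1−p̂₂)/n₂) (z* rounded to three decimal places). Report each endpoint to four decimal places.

(-0.7586, -0.6994)

p̂₁ = 0.13082, p̂₂ = 0.85981, so the observed difference is -0.72899.
Unpooled SE = √(p̂₁(1−p̂₁)/n₁ + p̂₂(1−p̂₂)/n₂) = √(0.000252121 + 0.000281623) = 0.023103.
z* = 1.282 at the 80% level. Margin = 1.282·0.023103 = 0.02962.
So the interval runs from -0.7586 to -0.6994.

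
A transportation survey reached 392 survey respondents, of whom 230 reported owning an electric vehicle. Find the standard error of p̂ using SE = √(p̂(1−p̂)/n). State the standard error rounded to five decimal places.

Sample proportion p̂ = 230/392 = 0.58673.
p̂(1−p̂) = 0.242478.
SE = √(0.242478/392) = √0.000618566 = 0.02487.

SE = 0.02487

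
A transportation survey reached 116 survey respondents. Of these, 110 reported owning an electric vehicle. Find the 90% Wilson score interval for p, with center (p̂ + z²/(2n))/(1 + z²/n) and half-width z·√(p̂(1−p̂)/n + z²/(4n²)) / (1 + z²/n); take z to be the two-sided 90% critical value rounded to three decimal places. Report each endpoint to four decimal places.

(0.9031, 0.9730)

Here p̂ = 110/116 = 0.94828 and z = 1.645 (z² = 2.706025).
1 + z²/n = 1.023328.
Adjusted center: (0.94828 + z²/(2n))/1.023328 = 0.93806.
Radicand: p̂(1−p̂)/n + z²/(4n²) = 0.000422834 + 0.000050275 = 0.000473109.
Half-width = 1.645·√0.000473109/1.023328 = 0.03496.
So the interval runs from 0.9031 to 0.9730.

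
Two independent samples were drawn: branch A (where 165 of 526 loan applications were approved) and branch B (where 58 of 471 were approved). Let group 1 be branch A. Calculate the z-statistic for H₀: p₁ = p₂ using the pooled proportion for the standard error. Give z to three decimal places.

z = 7.208

p̂₁ = 165/526 = 0.31369, p̂₂ = 58/471 = 0.12314.
Pooled p̂ = (165+58)/(526+471) = 223/997 = 0.22367.
SE = √[p̂(1−p̂)(1/n₁+1/n₂)] = √[0.22367·0.77633·(1/526+1/471)] ≈ 0.026435.
z = (p̂₁ − p̂₂)/SE = (0.31369 − 0.12314)/0.026435 = 0.19055/0.026435 = 7.208.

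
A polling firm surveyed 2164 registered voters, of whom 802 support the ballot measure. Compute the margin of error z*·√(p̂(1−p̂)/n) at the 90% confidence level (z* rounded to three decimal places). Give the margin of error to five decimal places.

ME = 0.01708

Sample proportion p̂ = 802/2164 = 0.37061.
SE = √(p̂(1−p̂)/n) = √(0.233258/2164) = 0.010382.
z* = 1.645 at the 90% level.
So ME = 0.01708.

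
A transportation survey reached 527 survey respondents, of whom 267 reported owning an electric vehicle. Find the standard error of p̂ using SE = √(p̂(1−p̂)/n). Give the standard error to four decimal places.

SE = 0.0218

With x = 267 successes in n = 527, p̂ = 0.50664.
p̂(1−p̂) = 0.50664·0.49336 = 0.249956.
SE = √(0.249956/527) = √0.000474300 = 0.0218.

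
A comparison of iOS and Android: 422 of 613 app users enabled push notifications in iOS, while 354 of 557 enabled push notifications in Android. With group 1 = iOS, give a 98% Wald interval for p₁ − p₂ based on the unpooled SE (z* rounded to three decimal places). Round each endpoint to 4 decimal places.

p̂₁ = 0.68842, p̂₂ = 0.63555, so the observed difference is 0.05287.
SE = √(0.000349916 + 0.000415847) = √0.000765763 = 0.027672.
The 98% critical value is z* = 2.326. Margin = 2.326·0.027672 = 0.06437.
CI: 0.05287 ± 0.06437 = (-0.0115, 0.1172).

(-0.0115, 0.1172)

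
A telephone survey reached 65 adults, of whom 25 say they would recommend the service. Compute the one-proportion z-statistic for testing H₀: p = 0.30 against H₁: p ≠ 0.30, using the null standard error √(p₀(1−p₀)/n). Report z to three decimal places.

z = 1.489

Sample proportion p̂ = 25/65 = 0.38462.
Null standard error: √(0.30·0.70/65) = √0.003230769 = 0.056840.
Test statistic: z = 0.08462/0.056840 = 1.489.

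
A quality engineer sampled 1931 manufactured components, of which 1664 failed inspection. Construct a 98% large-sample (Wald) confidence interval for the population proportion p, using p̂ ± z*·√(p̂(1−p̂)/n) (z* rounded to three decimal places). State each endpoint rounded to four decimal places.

(0.8435, 0.8800)

With x = 1664 successes in n = 1931, p̂ = 0.86173.
SE = √(p̂(1−p̂)/n) = √(0.119152/1931) = 0.007855.
The 98% critical value is z* = 2.326.
Margin = 2.326·0.007855 = 0.01827.
Interval: 0.86173 ± 0.01827 → (0.8435, 0.8800).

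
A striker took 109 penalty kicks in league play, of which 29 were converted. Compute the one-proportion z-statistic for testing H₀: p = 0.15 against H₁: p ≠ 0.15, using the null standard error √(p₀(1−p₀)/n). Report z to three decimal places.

z = 3.393

The sample proportion is 29/109 = 0.26606.
Under H₀, SE = √(p₀(1−p₀)/n) = √(0.15·0.85/109) = √0.001169725 = 0.034201.
Test statistic: z = 0.11606/0.034201 = 3.393.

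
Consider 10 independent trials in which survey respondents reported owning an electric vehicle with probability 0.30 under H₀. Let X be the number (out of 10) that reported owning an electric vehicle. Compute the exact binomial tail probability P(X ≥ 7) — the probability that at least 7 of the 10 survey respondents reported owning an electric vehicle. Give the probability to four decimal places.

X is binomial with n = 10 and p = 0.30.
P(X ≥ 7) = C(10,7)·0.30^7·0.70^3 + C(10,8)·0.30^8·0.70^2 + C(10,9)·0.30^9·0.70^1 + C(10,10)·0.30^10·0.70^0.
= 0.009002 + 0.001447 + 0.000138 + 0.000006 = 0.0106.

P = 0.0106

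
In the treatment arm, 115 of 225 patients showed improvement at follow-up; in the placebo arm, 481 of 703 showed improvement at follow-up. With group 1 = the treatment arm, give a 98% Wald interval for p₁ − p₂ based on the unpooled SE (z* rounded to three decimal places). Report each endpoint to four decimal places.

(-0.2607, -0.0855)

p̂₁ = 0.51111, p̂₂ = 0.68421, so the observed difference is -0.17310.
Unpooled SE = √(p̂₁(1−p̂₁)/n₁ + p̂₂(1−p̂₂)/n₂) = √(0.001110562 + 0.000307349) = 0.037655.
The 98% critical value is z* = 2.326. Margin of error = 0.08759.
CI: -0.17310 ± 0.08759 = (-0.2607, -0.0855).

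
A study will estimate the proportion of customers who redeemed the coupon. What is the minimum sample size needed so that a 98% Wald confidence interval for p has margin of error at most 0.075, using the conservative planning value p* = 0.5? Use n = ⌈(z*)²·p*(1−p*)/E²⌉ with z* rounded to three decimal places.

n = 241

z* = 2.326 at the 98% level.
p*(1−p*) = 0.50·0.50 = 0.2500.
Required n before rounding: 5.410276 × 0.2500 / 0.075² = 240.457.
⌈240.457⌉ = 241.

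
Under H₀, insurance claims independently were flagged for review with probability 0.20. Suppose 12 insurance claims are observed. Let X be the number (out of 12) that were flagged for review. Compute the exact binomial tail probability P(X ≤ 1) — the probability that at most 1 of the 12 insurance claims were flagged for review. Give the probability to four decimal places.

P = 0.2749

X is binomial with n = 12 and p = 0.20.
P(X ≤ 1) = C(12,0)·0.20^0·0.80^12 + C(12,1)·0.20^1·0.80^11.
= 0.068719 + 0.206158 = 0.2749.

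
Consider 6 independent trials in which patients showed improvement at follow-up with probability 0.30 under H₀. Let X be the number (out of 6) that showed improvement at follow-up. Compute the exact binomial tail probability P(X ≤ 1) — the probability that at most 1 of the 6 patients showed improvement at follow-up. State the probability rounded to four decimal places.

X is binomial with n = 6 and p = 0.30.
P(X ≤ 1) = C(6,0)·0.30^0·0.70^6 + C(6,1)·0.30^1·0.70^5.
= 0.117649 + 0.302526 = 0.4202.

P = 0.4202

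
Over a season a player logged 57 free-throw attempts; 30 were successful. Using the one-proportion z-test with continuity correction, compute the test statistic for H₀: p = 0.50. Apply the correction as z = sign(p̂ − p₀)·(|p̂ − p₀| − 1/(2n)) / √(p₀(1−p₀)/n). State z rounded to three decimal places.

Sample proportion p̂ = 30/57 = 0.52632. p̂ − p₀ = 0.026316.
1/(2n) = 0.008772.
Corrected numerator: |0.026316| − 0.008772 = 0.017544.
Under H₀, SE = √(p₀(1−p₀)/n) = √(0.50·0.50/57) = √0.004385965 = 0.066227.
z = +0.017544/0.066227 = 0.265.

z = 0.265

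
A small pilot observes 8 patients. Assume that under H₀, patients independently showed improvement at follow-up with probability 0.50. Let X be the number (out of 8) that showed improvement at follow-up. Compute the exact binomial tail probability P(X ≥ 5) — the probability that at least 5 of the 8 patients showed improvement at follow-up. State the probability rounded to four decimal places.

X ~ Binomial(n=8, p=0.50).
P(X ≥ 5) = C(8,5)·0.50^5·0.50^3 + C(8,6)·0.50^6·0.50^2 + C(8,7)·0.50^7·0.50^1 + C(8,8)·0.50^8·0.50^0.
= 0.218750 + 0.109375 + 0.031250 + 0.003906 = 0.3633.

P = 0.3633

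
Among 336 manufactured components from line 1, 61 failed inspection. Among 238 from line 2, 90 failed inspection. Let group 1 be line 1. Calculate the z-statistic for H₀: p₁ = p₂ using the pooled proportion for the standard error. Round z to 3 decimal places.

z = -5.270

p̂₁ = 61/336 = 0.18155, p̂₂ = 90/238 = 0.37815.
Pooled p̂ = (61+90)/(336+238) = 151/574 = 0.26307.
SE = √[p̂(1−p̂)(1/n₁+1/n₂)] = √[0.26307·0.73693·(1/336+1/238)] ≈ 0.037303.
z = -0.19660/0.037303 = -5.270.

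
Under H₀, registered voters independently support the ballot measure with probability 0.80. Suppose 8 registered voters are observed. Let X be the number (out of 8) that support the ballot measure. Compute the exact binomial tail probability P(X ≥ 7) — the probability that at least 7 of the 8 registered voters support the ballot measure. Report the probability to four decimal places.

X ~ Binomial(n=8, p=0.80).
P(X ≥ 7) = C(8,7)·0.80^7·0.20^1 + C(8,8)·0.80^8·0.20^0.
= 0.335544 + 0.167772 = 0.5033.

P = 0.5033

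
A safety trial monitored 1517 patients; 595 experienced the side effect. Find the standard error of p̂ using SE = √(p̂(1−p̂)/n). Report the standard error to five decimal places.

p̂ = 595/1517 = 0.39222.
p̂(1−p̂) = 0.238383.
Dividing by n and taking the root: √0.000157141 = 0.01254.

SE = 0.01254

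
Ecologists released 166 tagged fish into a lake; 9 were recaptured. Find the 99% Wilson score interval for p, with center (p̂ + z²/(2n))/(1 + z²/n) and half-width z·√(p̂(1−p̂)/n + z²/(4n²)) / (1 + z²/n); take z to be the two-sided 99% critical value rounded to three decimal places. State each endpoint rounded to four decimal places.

(0.0238, 0.1189)

p̂ = 9/166 = 0.05422; z = 2.576, so z² = 6.635776.
Denominator 1 + z²/n = 1 + 6.635776/166 = 1.039975.
Center = (0.05422 + 0.019987)/1.039975 = 0.07135.
Radicand: p̂(1−p̂)/n + z²/(4n²) = 0.000308900 + 0.000060203 = 0.000369103.
Half-width = 2.576·√0.000369103/1.039975 = 0.04759.
So the interval runs from 0.0238 to 0.1189.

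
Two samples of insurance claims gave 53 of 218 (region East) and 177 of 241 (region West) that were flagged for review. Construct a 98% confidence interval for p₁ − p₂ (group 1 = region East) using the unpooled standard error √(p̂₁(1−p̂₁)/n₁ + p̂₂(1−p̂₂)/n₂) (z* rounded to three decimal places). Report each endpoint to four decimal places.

p̂₁ = 0.24312, p̂₂ = 0.73444, so the observed difference is -0.49132.
Unpooled SE = √(p̂₁(1−p̂₁)/n₁ + p̂₂(1−p̂₂)/n₂) = √(0.000844093 + 0.000809286) = 0.040662.
z* = 2.326 at the 98% level. Margin of error = 0.09458.
Interval: -0.49132 ± 0.09458 → (-0.5859, -0.3967).

(-0.5859, -0.3967)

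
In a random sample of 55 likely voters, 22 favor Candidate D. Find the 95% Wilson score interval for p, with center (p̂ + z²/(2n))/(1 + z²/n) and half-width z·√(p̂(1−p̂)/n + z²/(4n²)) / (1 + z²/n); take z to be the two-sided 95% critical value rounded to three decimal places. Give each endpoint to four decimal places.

(0.2812, 0.5319)

Here p̂ = 22/55 = 0.40000 and z = 1.960 (z² = 3.841600).
1 + z²/n = 1.069847.
Adjusted center: (0.40000 + z²/(2n))/1.069847 = 0.40653.
Radicand: p̂(1−p̂)/n + z²/(4n²) = 0.004363636 + 0.000317488 = 0.004681124.
Half-width = z·√(radicand)/denom = 1.960·0.068419/1.069847 = 0.12535.
CI: 0.40653 ± 0.12535 = (0.2812, 0.5319).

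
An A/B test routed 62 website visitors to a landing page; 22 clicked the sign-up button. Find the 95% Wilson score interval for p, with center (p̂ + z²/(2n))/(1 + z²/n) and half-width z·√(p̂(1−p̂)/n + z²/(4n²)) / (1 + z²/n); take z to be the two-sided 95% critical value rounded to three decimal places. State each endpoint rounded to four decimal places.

(0.2474, 0.4792)

p̂ = 22/62 = 0.35484; z = 1.960, so z² = 3.841600.
Denominator 1 + z²/n = 1 + 3.841600/62 = 1.061961.
Adjusted center: (0.35484 + z²/(2n))/1.061961 = 0.36331.
Radicand: p̂(1−p̂)/n + z²/(4n²) = 0.003692390 + 0.000249844 = 0.003942234.
Half-width = z·√(radicand)/denom = 1.960·0.062787/1.061961 = 0.11588.
CI: 0.36331 ± 0.11588 = (0.2474, 0.4792).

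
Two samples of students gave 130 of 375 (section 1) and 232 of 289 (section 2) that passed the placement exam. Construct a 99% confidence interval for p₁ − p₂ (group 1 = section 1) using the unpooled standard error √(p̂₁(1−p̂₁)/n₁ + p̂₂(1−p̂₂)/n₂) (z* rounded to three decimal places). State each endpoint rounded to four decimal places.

p̂₁ = 0.34667, p̂₂ = 0.80277, so the observed difference is -0.45610.
Unpooled SE = √(p̂₁(1−p̂₁)/n₁ + p̂₂(1−p̂₂)/n₂) = √(0.000603970 + 0.000547860) = 0.033939.
For 99% confidence, z* = 2.576. Margin = 2.576·0.033939 = 0.08743.
So the interval runs from -0.5435 to -0.3687.

(-0.5435, -0.3687)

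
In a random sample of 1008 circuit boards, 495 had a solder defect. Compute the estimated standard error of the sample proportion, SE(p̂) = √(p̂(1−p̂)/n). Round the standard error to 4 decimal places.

SE = 0.0157

The sample proportion is 495/1008 = 0.49107.
p̂(1−p̂) = 0.49107·0.50893 = 0.249920.
SE = √(0.249920/1008) = √0.000247937 = 0.0157.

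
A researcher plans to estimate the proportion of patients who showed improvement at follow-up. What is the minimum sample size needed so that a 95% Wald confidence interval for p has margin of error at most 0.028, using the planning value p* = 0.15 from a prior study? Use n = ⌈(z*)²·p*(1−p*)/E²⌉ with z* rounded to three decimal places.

For 95% confidence, z* = 1.960.
p*(1−p*) = 0.15·0.85 = 0.1275.
(z*)²·p*(1−p*)/E² = 3.841600·0.1275/0.000784 = 624.750.
Rounding up, n = 625.

n = 625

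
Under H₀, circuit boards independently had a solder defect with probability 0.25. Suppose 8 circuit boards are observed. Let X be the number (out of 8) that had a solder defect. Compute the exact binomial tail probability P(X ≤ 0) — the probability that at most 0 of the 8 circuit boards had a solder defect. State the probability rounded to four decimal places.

P = 0.1001

X ~ Binomial(n=8, p=0.25).
P(X ≤ 0) = C(8,0)·0.25^0·0.75^8.
= 0.100113 = 0.1001.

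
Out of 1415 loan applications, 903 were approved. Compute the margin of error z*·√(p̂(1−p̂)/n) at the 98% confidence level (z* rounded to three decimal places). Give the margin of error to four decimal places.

Sample proportion p̂ = 903/1415 = 0.63816.
SE(p̂) = √(0.63816·0.36184/1415) = 0.012775.
The 98% critical value is z* = 2.326.
So ME = 0.0297.

ME = 0.0297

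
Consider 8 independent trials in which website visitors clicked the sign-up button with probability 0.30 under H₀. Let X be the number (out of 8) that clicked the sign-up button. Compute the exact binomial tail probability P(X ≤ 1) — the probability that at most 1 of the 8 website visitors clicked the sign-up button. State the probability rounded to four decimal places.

X ~ Binomial(n=8, p=0.30).
P(X ≤ 1) = C(8,0)·0.30^0·0.70^8 + C(8,1)·0.30^1·0.70^7.
= 0.057648 + 0.197650 = 0.2553.

P = 0.2553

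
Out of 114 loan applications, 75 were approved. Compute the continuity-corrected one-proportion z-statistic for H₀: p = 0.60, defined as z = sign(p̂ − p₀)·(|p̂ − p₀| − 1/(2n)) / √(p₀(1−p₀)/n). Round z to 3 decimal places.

p̂ = 75/114 = 0.65789. p̂ − p₀ = 0.057895.
1/(2n) = 0.004386.
Corrected numerator: |0.057895| − 0.004386 = 0.053509.
Under H₀, SE = √(p₀(1−p₀)/n) = √(0.60·0.40/114) = √0.002105263 = 0.045883.
z = +0.053509/0.045883 = 1.166.

z = 1.166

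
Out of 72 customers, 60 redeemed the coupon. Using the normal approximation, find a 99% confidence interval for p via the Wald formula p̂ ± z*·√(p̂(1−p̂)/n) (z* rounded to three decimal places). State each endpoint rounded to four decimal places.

With x = 60 successes in n = 72, p̂ = 0.83333.
Standard error of p̂: √(0.138889/72) = √0.001929012 = 0.043921.
For 99% confidence, z* = 2.576.
Margin = 2.576·0.043921 = 0.11314.
Interval: 0.83333 ± 0.11314 → (0.7202, 0.9465).

(0.7202, 0.9465)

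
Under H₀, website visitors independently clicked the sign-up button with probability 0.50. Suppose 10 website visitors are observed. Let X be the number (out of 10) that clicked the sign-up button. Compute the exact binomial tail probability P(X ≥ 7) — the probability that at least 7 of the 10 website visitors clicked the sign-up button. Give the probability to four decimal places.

P = 0.1719

X is binomial with n = 10 and p = 0.50.
P(X ≥ 7) = C(10,7)·0.50^7·0.50^3 + C(10,8)·0.50^8·0.50^2 + C(10,9)·0.50^9·0.50^1 + C(10,10)·0.50^10·0.50^0.
= 0.117188 + 0.043945 + 0.009766 + 0.000977 = 0.1719.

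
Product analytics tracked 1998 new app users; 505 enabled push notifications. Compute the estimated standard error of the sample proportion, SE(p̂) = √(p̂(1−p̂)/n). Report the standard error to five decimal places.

SE = 0.00972

p̂ = 505/1998 = 0.25275.
p̂(1−p̂) = 0.188867.
SE = √(0.188867/1998) = 0.00972.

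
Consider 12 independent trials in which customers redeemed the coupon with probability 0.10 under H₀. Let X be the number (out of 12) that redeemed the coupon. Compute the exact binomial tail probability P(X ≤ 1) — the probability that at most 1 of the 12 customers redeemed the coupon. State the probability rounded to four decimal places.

X ~ Binomial(n=12, p=0.10).
P(X ≤ 1) = C(12,0)·0.10^0·0.90^12 + C(12,1)·0.10^1·0.90^11.
= 0.282430 + 0.376573 = 0.6590.

P = 0.6590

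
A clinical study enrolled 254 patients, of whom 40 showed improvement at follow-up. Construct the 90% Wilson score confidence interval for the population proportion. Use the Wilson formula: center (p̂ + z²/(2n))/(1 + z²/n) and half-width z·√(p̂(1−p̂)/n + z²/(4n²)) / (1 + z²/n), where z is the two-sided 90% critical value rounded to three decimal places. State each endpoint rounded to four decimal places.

(0.1235, 0.1987)

Here p̂ = 40/254 = 0.15748 and z = 1.645 (z² = 2.706025).
1 + z²/n = 1.010654.
Adjusted center: (0.15748 + z²/(2n))/1.010654 = 0.16109.
Radicand: p̂(1−p̂)/n + z²/(4n²) = 0.000522363 + 0.000010486 = 0.000532849.
Half-width = 1.645·√0.000532849/1.010654 = 0.03757.
CI: 0.16109 ± 0.03757 = (0.1235, 0.1987).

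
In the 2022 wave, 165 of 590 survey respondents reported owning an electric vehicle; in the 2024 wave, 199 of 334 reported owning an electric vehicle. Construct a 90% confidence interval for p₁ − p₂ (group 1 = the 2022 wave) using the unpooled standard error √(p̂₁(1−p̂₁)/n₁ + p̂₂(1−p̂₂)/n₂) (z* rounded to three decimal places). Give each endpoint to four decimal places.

(-0.3698, -0.2625)

p̂₁ = 0.27966, p̂₂ = 0.59581, so the observed difference is -0.31615.
Unpooled SE = √(p̂₁(1−p̂₁)/n₁ + p̂₂(1−p̂₂)/n₂) = √(0.000341442 + 0.000721020) = 0.032595.
The 90% critical value is z* = 1.645. Margin of error = 0.05362.
So the interval runs from -0.3698 to -0.2625.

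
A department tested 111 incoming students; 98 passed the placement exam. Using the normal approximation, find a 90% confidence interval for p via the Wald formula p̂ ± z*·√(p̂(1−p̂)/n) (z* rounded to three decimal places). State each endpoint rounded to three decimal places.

(0.833, 0.933)

p̂ = 98/111 = 0.88288.
SE = √(p̂(1−p̂)/n) = √(0.103401/111) = 0.030521.
z* = 1.645 at the 90% level.
Margin of error: 1.645 × 0.030521 = 0.05021.
Interval: 0.88288 ± 0.05021 → (0.833, 0.933).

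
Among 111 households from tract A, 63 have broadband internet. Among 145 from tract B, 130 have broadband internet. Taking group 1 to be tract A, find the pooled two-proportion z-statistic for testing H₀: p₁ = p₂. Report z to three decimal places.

p̂₁ = 63/111 = 0.56757, p̂₂ = 130/145 = 0.89655.
Pooled p̂ = (63+130)/(111+145) = 193/256 = 0.75391.
Pooled SE = √[0.1855316·0.01590556] ≈ 0.054323.
z = (p̂₁ − p̂₂)/SE = (0.56757 − 0.89655)/0.054323 = -0.32898/0.054323 = -6.056.

z = -6.056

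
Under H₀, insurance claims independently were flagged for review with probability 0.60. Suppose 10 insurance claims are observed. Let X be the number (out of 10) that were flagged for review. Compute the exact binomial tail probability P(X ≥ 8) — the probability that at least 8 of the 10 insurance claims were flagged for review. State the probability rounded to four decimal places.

X is binomial with n = 10 and p = 0.60.
P(X ≥ 8) = C(10,8)·0.60^8·0.40^2 + C(10,9)·0.60^9·0.40^1 + C(10,10)·0.60^10·0.40^0.
= 0.120932 + 0.040311 + 0.006047 = 0.1673.

P = 0.1673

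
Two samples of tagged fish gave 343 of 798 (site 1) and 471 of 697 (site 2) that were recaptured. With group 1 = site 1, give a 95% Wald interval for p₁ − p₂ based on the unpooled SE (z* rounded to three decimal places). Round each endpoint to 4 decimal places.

(-0.2948, -0.1971)

p̂₁ = 343/798 = 0.42982, p̂₂ = 471/697 = 0.67575; p̂₁ − p̂₂ = -0.24593.
Unpooled SE = √(p̂₁(1−p̂₁)/n₁ + p̂₂(1−p̂₂)/n₂) = √(0.000307112 + 0.000314363) = 0.024929.
z* = 1.960 at the 95% level. Margin = 1.960·0.024929 = 0.04886.
CI: -0.24593 ± 0.04886 = (-0.2948, -0.1971).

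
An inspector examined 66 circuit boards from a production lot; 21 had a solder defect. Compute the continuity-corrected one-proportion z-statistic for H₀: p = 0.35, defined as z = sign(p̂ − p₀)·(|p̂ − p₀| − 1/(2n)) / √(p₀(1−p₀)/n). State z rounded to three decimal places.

z = -0.413

Sample proportion p̂ = 21/66 = 0.31818. p̂ − p₀ = -0.031818.
Continuity correction 1/(2n) = 1/132 = 0.007576.
Corrected numerator: |-0.031818| − 0.007576 = 0.024242.
Under H₀, SE = √(p₀(1−p₀)/n) = √(0.35·0.65/66) = √0.003446970 = 0.058711.
z = −0.024242/0.058711 = -0.413.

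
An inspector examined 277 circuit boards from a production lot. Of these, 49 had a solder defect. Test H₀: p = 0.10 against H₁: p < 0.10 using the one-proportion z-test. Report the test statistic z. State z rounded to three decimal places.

z = 4.266

With x = 49 successes in n = 277, p̂ = 0.17690.
Under H₀, SE = √(p₀(1−p₀)/n) = √(0.10·0.90/277) = √0.000324910 = 0.018025.
Test statistic: z = 0.07690/0.018025 = 4.266.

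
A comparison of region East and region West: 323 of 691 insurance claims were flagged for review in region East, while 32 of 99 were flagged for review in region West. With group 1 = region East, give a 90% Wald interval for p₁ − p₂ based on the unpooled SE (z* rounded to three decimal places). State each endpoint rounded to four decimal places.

(0.0608, 0.2276)

p̂₁ = 0.46744, p̂₂ = 0.32323, so the observed difference is 0.14421.
Unpooled SE = √(p̂₁(1−p̂₁)/n₁ + p̂₂(1−p̂₂)/n₂) = √(0.000360260 + 0.002209628) = 0.050694.
The 90% critical value is z* = 1.645. Margin of error = 0.08339.
CI: 0.14421 ± 0.08339 = (0.0608, 0.2276).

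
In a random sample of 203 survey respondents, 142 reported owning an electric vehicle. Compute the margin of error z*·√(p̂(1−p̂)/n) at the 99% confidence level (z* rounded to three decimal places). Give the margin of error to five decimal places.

ME = 0.08289

With x = 142 successes in n = 203, p̂ = 0.69951.
SE = √(p̂(1−p̂)/n) = √(0.210197/203) = 0.032178.
The 99% critical value is z* = 2.576.
So ME = 0.08289.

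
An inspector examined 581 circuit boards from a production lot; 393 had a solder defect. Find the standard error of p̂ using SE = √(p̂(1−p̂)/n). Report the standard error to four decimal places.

Sample proportion p̂ = 393/581 = 0.67642.
p̂(1−p̂) = 0.218876.
Dividing by n and taking the root: √0.000376723 = 0.0194.

SE = 0.0194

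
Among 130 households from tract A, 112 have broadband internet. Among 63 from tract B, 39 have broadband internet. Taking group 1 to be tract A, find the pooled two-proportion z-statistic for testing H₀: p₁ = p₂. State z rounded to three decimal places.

Sample proportions: p̂₁ = 112/130 = 0.86154 and p̂₂ = 39/63 = 0.61905.
Pooling: p̂ = 151/193 = 0.78238.
Pooled SE = √[0.1702596·0.02356532] ≈ 0.063342.
z = 0.24249/0.063342 = 3.828.

z = 3.828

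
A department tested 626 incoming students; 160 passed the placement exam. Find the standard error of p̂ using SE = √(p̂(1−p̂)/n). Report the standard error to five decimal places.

The sample proportion is 160/626 = 0.25559.
p̂(1−p̂) = 0.190264.
SE = √(0.190264/626) = 0.01743.

SE = 0.01743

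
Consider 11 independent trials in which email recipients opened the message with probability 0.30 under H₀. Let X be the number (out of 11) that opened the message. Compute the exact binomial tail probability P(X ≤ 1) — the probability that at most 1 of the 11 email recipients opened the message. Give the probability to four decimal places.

X is binomial with n = 11 and p = 0.30.
P(X ≤ 1) = C(11,0)·0.30^0·0.70^11 + C(11,1)·0.30^1·0.70^10.
= 0.019773 + 0.093217 = 0.1130.

P = 0.1130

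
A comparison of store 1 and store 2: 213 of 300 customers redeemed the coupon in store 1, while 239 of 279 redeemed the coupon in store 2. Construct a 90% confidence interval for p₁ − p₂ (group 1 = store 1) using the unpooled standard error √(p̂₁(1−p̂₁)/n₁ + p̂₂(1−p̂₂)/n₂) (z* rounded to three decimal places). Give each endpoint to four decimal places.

(-0.2018, -0.0914)

p̂₁ = 0.71000, p̂₂ = 0.85663, so the observed difference is -0.14663.
SE = √(0.000686333 + 0.000440195) = √0.001126528 = 0.033564.
z* = 1.645 at the 90% level. Margin = 1.645·0.033564 = 0.05521.
Interval: -0.14663 ± 0.05521 → (-0.2018, -0.0914).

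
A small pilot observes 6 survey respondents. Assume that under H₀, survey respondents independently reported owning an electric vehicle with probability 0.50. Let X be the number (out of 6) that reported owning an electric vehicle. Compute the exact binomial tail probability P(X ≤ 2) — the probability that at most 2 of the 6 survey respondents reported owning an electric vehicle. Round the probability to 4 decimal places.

P = 0.3438

X ~ Binomial(n=6, p=0.50).
P(X ≤ 2) = C(6,0)·0.50^0·0.50^6 + C(6,1)·0.50^1·0.50^5 + C(6,2)·0.50^2·0.50^4.
= 0.015625 + 0.093750 + 0.234375 = 0.3438.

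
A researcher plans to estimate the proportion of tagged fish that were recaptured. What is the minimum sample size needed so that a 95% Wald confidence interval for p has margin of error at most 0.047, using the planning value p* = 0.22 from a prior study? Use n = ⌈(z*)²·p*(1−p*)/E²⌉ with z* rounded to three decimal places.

n = 299

The 95% critical value is z* = 1.960.
p*(1−p*) = 0.1716.
Required n before rounding: 3.841600 × 0.1716 / 0.047² = 298.424.
⌈298.424⌉ = 299.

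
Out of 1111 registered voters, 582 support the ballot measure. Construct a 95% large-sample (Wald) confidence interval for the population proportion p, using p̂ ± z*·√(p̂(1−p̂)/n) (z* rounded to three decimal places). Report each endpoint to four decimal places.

(0.4945, 0.5532)

With x = 582 successes in n = 1111, p̂ = 0.52385.
Standard error of p̂: √(0.249431/1111) = √0.000224510 = 0.014984.
The 95% critical value is z* = 1.960.
Margin = 1.960·0.014984 = 0.02937.
Interval: 0.52385 ± 0.02937 → (0.4945, 0.5532).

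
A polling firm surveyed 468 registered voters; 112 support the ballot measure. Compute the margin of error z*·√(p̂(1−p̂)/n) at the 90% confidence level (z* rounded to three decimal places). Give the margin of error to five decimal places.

ME = 0.03244

The sample proportion is 112/468 = 0.23932.
Standard error of p̂: √(0.182044/468) = √0.000388983 = 0.019723.
z* = 1.645 at the 90% level.
Margin of error = z*·SE = 1.645 × 0.019723 = 0.03244.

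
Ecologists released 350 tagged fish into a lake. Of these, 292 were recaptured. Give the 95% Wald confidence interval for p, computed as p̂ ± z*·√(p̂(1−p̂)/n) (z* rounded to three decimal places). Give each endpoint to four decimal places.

The sample proportion is 292/350 = 0.83429.
SE(p̂) = √(0.83429·0.16571/350) = 0.019875.
For 95% confidence, z* = 1.960.
Margin of error: 1.960 × 0.019875 = 0.03895.
So the interval runs from 0.7953 to 0.8732.

(0.7953, 0.8732)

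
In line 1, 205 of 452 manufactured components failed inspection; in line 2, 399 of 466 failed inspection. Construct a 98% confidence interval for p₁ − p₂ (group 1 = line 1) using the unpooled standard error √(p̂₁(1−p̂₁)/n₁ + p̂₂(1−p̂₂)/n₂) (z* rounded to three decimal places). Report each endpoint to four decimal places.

(-0.4690, -0.3364)

p̂₁ = 205/452 = 0.45354, p̂₂ = 399/466 = 0.85622; p̂₁ − p̂₂ = -0.40268.
Unpooled SE = √(p̂₁(1−p̂₁)/n₁ + p̂₂(1−p̂₂)/n₂) = √(0.000548322 + 0.000264174) = 0.028504.
z* = 2.326 at the 98% level. Margin = 2.326·0.028504 = 0.06630.
Interval: -0.40268 ± 0.06630 → (-0.4690, -0.3364).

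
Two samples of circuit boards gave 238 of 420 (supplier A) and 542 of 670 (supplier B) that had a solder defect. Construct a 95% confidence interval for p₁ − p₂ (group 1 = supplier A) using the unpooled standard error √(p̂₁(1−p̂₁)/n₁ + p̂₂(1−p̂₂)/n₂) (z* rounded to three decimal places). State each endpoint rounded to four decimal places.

(-0.2983, -0.1863)

p̂₁ = 238/420 = 0.56667, p̂₂ = 542/670 = 0.80896; p̂₁ − p̂₂ = -0.24229.
SE = √(0.000584656 + 0.000230667) = √0.000815323 = 0.028554.
z* = 1.960 at the 95% level. Margin = 1.960·0.028554 = 0.05597.
CI: -0.24229 ± 0.05597 = (-0.2983, -0.1863).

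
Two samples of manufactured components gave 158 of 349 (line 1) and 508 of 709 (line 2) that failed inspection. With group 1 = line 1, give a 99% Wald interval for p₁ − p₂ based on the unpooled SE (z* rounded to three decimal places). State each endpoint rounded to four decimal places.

(-0.3451, -0.1825)

p̂₁ = 0.45272, p̂₂ = 0.71650, so the observed difference is -0.26378.
Unpooled SE = √(p̂₁(1−p̂₁)/n₁ + p̂₂(1−p̂₂)/n₂) = √(0.000709928 + 0.000286498) = 0.031566.
The 99% critical value is z* = 2.576. Margin = 2.576·0.031566 = 0.08131.
So the interval runs from -0.3451 to -0.1825.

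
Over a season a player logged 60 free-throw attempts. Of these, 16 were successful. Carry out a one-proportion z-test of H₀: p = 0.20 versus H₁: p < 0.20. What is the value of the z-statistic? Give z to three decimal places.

Sample proportion p̂ = 16/60 = 0.26667.
Null standard error: √(0.20·0.80/60) = √0.002666667 = 0.051640.
z = (0.26667 − 0.20)/0.051640 = 0.06667/0.051640 = 1.291.

z = 1.291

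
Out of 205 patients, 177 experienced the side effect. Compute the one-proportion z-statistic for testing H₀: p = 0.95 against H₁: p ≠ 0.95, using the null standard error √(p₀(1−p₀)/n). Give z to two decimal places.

Sample proportion p̂ = 177/205 = 0.86341.
Null standard error: √(0.95·0.05/205) = √0.000231707 = 0.015222.
z = (0.86341 − 0.95)/0.015222 = -0.08659/0.015222 = -5.69.

z = -5.69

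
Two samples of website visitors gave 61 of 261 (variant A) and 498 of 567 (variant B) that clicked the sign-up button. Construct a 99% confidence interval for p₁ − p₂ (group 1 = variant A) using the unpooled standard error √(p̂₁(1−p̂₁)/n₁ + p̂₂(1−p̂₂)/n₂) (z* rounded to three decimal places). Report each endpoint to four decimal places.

p̂₁ = 0.23372, p̂₂ = 0.87831, so the observed difference is -0.64459.
Unpooled SE = √(p̂₁(1−p̂₁)/n₁ + p̂₂(1−p̂₂)/n₂) = √(0.000686180 + 0.000188508) = 0.029575.
For 99% confidence, z* = 2.576. Margin of error = 0.07619.
Interval: -0.64459 ± 0.07619 → (-0.7208, -0.5684).

(-0.7208, -0.5684)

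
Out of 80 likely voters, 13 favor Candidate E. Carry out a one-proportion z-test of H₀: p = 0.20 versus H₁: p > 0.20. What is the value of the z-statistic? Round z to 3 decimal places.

z = -0.839

The sample proportion is 13/80 = 0.16250.
Null standard error: √(0.20·0.80/80) = √0.002000000 = 0.044721.
Test statistic: z = -0.03750/0.044721 = -0.839.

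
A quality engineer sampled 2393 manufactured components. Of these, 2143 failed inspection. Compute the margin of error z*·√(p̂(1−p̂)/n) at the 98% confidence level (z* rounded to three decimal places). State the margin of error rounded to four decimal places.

With x = 2143 successes in n = 2393, p̂ = 0.89553.
SE = √(p̂(1−p̂)/n) = √(0.093557/2393) = 0.006253.
z* = 2.326 at the 98% level.
So ME = 0.0145.

ME = 0.0145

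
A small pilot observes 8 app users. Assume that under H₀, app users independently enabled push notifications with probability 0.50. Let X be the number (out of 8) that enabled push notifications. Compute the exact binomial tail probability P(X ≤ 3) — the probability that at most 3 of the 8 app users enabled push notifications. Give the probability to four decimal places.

P = 0.3633

X is binomial with n = 8 and p = 0.50.
P(X ≤ 3) = C(8,0)·0.50^0·0.50^8 + C(8,1)·0.50^1·0.50^7 + C(8,2)·0.50^2·0.50^6 + C(8,3)·0.50^3·0.50^5.
= 0.003906 + 0.031250 + 0.109375 + 0.218750 = 0.3633.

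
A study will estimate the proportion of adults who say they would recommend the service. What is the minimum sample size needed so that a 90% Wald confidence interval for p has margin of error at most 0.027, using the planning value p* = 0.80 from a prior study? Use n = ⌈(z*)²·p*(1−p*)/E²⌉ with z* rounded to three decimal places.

z* = 1.645 at the 90% level.
p*(1−p*) = 0.1600.
Required n before rounding: 2.706025 × 0.1600 / 0.027² = 593.915.
Rounding up, n = 594.

n = 594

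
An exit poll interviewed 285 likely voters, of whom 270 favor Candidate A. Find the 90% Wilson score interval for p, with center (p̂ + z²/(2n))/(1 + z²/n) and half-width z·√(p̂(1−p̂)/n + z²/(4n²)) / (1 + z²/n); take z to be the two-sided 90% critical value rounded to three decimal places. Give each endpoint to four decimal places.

(0.9211, 0.9652)

Here p̂ = 270/285 = 0.94737 and z = 1.645 (z² = 2.706025).
1 + z²/n = 1.009495.
Center = (0.94737 + 0.004747)/1.009495 = 0.94316.
Radicand: p̂(1−p̂)/n + z²/(4n²) = 0.000174953 + 0.000008329 = 0.000183282.
Half-width = z·√(radicand)/denom = 1.645·0.013538/1.009495 = 0.02206.
So the interval runs from 0.9211 to 0.9652.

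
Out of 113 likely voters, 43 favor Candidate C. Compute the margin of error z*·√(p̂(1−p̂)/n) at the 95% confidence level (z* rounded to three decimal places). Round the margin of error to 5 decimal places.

ME = 0.08952

The sample proportion is 43/113 = 0.38053.
SE = √(p̂(1−p̂)/n) = √(0.235727/113) = 0.045674.
z* = 1.960 at the 95% level.
Margin of error = z*·SE = 1.960 × 0.045674 = 0.08952.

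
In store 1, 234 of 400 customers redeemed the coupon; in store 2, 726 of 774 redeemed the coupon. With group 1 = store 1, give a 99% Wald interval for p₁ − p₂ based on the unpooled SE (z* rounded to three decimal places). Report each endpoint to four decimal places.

(-0.4203, -0.2857)

p̂₁ = 0.58500, p̂₂ = 0.93798, so the observed difference is -0.35298.
SE = √(0.000606938 + 0.000075154) = √0.000682092 = 0.026117.
For 99% confidence, z* = 2.576. Margin = 2.576·0.026117 = 0.06728.
So the interval runs from -0.4203 to -0.2857.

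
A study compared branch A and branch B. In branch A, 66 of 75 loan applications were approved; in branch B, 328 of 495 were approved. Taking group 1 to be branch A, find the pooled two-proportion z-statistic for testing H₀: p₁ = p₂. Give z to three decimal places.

z = 3.797

Sample proportions: p̂₁ = 66/75 = 0.88000 and p̂₂ = 328/495 = 0.66263.
Pooling: p̂ = 394/570 = 0.69123.
Pooled SE = √[0.2134318·0.01535354] ≈ 0.057245.
z = (p̂₁ − p̂₂)/SE = (0.88000 − 0.66263)/0.057245 = 0.21737/0.057245 = 3.797.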